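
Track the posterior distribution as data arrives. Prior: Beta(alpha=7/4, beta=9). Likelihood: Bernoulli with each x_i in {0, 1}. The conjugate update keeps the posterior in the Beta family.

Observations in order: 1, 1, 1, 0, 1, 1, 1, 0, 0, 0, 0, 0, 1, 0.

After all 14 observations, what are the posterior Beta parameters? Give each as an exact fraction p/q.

alpha=35/4, beta=16

obs 1: x=1 → posterior Beta(11/4, 9)
obs 2: x=1 → posterior Beta(15/4, 9)
obs 3: x=1 → posterior Beta(19/4, 9)
obs 4: x=0 → posterior Beta(19/4, 10)
obs 5: x=1 → posterior Beta(23/4, 10)
obs 6: x=1 → posterior Beta(27/4, 10)
obs 7: x=1 → posterior Beta(31/4, 10)
obs 8: x=0 → posterior Beta(31/4, 11)
obs 9: x=0 → posterior Beta(31/4, 12)
obs 10: x=0 → posterior Beta(31/4, 13)
obs 11: x=0 → posterior Beta(31/4, 14)
obs 12: x=0 → posterior Beta(31/4, 15)
obs 13: x=1 → posterior Beta(35/4, 15)
obs 14: x=0 → posterior Beta(35/4, 16)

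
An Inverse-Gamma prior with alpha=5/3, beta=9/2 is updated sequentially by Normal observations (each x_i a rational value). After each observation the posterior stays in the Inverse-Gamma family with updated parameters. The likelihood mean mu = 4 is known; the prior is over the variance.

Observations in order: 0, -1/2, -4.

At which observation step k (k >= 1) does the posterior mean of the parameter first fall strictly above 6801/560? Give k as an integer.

k = 2

obs 1: x=0 → posterior Inverse-Gamma(13/6, 25/2)
obs 2: x=-1/2 → posterior Inverse-Gamma(8/3, 181/8)
obs 3: x=-4 → posterior Inverse-Gamma(19/6, 437/8)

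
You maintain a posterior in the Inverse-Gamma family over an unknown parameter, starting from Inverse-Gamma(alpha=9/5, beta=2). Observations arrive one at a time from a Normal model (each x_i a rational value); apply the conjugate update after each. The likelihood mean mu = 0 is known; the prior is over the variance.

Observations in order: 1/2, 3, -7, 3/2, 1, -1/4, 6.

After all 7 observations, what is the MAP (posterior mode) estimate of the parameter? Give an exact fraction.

8125/1008

obs 1: x=1/2 → posterior Inverse-Gamma(23/10, 17/8)
obs 2: x=3 → posterior Inverse-Gamma(14/5, 53/8)
obs 3: x=-7 → posterior Inverse-Gamma(33/10, 249/8)
obs 4: x=3/2 → posterior Inverse-Gamma(19/5, 129/4)
obs 5: x=1 → posterior Inverse-Gamma(43/10, 131/4)
obs 6: x=-1/4 → posterior Inverse-Gamma(24/5, 1049/32)
obs 7: x=6 → posterior Inverse-Gamma(53/10, 1625/32)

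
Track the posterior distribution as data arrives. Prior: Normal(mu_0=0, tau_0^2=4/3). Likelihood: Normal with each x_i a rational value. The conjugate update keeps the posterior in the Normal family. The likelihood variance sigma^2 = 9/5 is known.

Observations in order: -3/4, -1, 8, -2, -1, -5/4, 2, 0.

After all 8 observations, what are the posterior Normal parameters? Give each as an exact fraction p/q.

obs 1: x=-3/4 → posterior Normal(-15/47, 36/47)
obs 2: x=-1 → posterior Normal(-35/67, 36/67)
obs 3: x=8 → posterior Normal(125/87, 12/29)
obs 4: x=-2 → posterior Normal(85/107, 36/107)
obs 5: x=-1 → posterior Normal(65/127, 36/127)
obs 6: x=-5/4 → posterior Normal(40/147, 12/49)
obs 7: x=2 → posterior Normal(80/167, 36/167)
obs 8: x=0 → posterior Normal(80/187, 36/187)

mu_0=80/187, tau_0^2=36/187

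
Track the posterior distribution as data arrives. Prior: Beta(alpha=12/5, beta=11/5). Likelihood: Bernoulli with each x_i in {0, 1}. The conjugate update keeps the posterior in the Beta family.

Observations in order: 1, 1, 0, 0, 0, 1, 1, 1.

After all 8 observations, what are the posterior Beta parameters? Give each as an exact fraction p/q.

alpha=37/5, beta=26/5

obs 1: x=1 → posterior Beta(17/5, 11/5)
obs 2: x=1 → posterior Beta(22/5, 11/5)
obs 3: x=0 → posterior Beta(22/5, 16/5)
obs 4: x=0 → posterior Beta(22/5, 21/5)
obs 5: x=0 → posterior Beta(22/5, 26/5)
obs 6: x=1 → posterior Beta(27/5, 26/5)
obs 7: x=1 → posterior Beta(32/5, 26/5)
obs 8: x=1 → posterior Beta(37/5, 26/5)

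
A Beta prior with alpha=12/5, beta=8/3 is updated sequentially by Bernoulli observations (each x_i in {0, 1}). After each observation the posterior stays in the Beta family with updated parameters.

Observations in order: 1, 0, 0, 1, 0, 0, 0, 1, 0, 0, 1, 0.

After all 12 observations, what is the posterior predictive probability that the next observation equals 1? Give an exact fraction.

obs 1: x=1 → posterior Beta(17/5, 8/3)
obs 2: x=0 → posterior Beta(17/5, 11/3)
obs 3: x=0 → posterior Beta(17/5, 14/3)
obs 4: x=1 → posterior Beta(22/5, 14/3)
obs 5: x=0 → posterior Beta(22/5, 17/3)
obs 6: x=0 → posterior Beta(22/5, 20/3)
obs 7: x=0 → posterior Beta(22/5, 23/3)
obs 8: x=1 → posterior Beta(27/5, 23/3)
obs 9: x=0 → posterior Beta(27/5, 26/3)
obs 10: x=0 → posterior Beta(27/5, 29/3)
obs 11: x=1 → posterior Beta(32/5, 29/3)
obs 12: x=0 → posterior Beta(32/5, 32/3)

3/8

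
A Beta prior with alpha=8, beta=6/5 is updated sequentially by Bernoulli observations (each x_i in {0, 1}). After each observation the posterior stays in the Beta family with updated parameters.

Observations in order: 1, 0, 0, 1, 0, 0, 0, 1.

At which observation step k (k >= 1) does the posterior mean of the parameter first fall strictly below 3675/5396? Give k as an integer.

k = 6

obs 1: x=1 → posterior Beta(9, 6/5)
obs 2: x=0 → posterior Beta(9, 11/5)
obs 3: x=0 → posterior Beta(9, 16/5)
obs 4: x=1 → posterior Beta(10, 16/5)
obs 5: x=0 → posterior Beta(10, 21/5)
obs 6: x=0 → posterior Beta(10, 26/5)
obs 7: x=0 → posterior Beta(10, 31/5)
obs 8: x=1 → posterior Beta(11, 31/5)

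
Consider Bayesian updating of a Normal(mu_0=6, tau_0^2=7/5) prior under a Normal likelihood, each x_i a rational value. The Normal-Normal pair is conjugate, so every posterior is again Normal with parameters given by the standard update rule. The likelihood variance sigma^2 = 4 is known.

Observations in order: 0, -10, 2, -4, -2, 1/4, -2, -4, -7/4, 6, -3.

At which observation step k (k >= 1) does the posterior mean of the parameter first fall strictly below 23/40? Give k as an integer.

obs 1: x=0 → posterior Normal(40/9, 28/27)
obs 2: x=-10 → posterior Normal(25/17, 14/17)
obs 3: x=2 → posterior Normal(64/41, 28/41)
obs 4: x=-4 → posterior Normal(3/4, 7/12)
obs 5: x=-2 → posterior Normal(2/5, 28/55)
obs 6: x=1/4 → posterior Normal(95/248, 14/31)
obs 7: x=-2 → posterior Normal(13/92, 28/69)
obs 8: x=-4 → posterior Normal(-73/304, 7/19)
obs 9: x=-7/4 → posterior Normal(-61/166, 28/83)
obs 10: x=6 → posterior Normal(23/180, 14/45)
obs 11: x=-3 → posterior Normal(-19/194, 28/97)

k = 5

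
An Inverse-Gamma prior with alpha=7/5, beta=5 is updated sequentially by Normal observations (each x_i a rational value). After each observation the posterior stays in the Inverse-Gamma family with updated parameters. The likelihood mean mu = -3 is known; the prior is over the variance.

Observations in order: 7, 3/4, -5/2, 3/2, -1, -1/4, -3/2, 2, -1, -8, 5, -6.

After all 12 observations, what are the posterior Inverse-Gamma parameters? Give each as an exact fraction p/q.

alpha=37/5, beta=2283/16

obs 1: x=7 → posterior Inverse-Gamma(19/10, 55)
obs 2: x=3/4 → posterior Inverse-Gamma(12/5, 1985/32)
obs 3: x=-5/2 → posterior Inverse-Gamma(29/10, 1989/32)
obs 4: x=3/2 → posterior Inverse-Gamma(17/5, 2313/32)
obs 5: x=-1 → posterior Inverse-Gamma(39/10, 2377/32)
obs 6: x=-1/4 → posterior Inverse-Gamma(22/5, 1249/16)
obs 7: x=-3/2 → posterior Inverse-Gamma(49/10, 1267/16)
obs 8: x=2 → posterior Inverse-Gamma(27/5, 1467/16)
obs 9: x=-1 → posterior Inverse-Gamma(59/10, 1499/16)
obs 10: x=-8 → posterior Inverse-Gamma(32/5, 1699/16)
obs 11: x=5 → posterior Inverse-Gamma(69/10, 2211/16)
obs 12: x=-6 → posterior Inverse-Gamma(37/5, 2283/16)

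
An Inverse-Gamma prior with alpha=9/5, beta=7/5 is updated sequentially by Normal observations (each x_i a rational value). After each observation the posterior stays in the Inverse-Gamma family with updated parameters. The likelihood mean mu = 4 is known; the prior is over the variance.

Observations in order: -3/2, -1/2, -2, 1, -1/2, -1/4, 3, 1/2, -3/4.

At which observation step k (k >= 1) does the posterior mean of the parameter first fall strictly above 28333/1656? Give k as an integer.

obs 1: x=-3/2 → posterior Inverse-Gamma(23/10, 661/40)
obs 2: x=-1/2 → posterior Inverse-Gamma(14/5, 533/20)
obs 3: x=-2 → posterior Inverse-Gamma(33/10, 893/20)
obs 4: x=1 → posterior Inverse-Gamma(19/5, 983/20)
obs 5: x=-1/2 → posterior Inverse-Gamma(43/10, 2371/40)
obs 6: x=-1/4 → posterior Inverse-Gamma(24/5, 10929/160)
obs 7: x=3 → posterior Inverse-Gamma(53/10, 11009/160)
obs 8: x=1/2 → posterior Inverse-Gamma(29/5, 11989/160)
obs 9: x=-3/4 → posterior Inverse-Gamma(63/10, 6897/80)

k = 3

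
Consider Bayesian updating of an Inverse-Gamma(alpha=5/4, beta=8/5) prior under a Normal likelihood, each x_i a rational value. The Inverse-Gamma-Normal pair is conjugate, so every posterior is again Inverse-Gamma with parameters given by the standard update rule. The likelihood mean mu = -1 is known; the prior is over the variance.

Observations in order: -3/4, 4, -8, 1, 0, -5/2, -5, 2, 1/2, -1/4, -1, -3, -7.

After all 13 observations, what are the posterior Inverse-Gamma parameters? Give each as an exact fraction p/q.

obs 1: x=-3/4 → posterior Inverse-Gamma(7/4, 261/160)
obs 2: x=4 → posterior Inverse-Gamma(9/4, 2261/160)
obs 3: x=-8 → posterior Inverse-Gamma(11/4, 6181/160)
obs 4: x=1 → posterior Inverse-Gamma(13/4, 6501/160)
obs 5: x=0 → posterior Inverse-Gamma(15/4, 6581/160)
obs 6: x=-5/2 → posterior Inverse-Gamma(17/4, 6761/160)
obs 7: x=-5 → posterior Inverse-Gamma(19/4, 8041/160)
obs 8: x=2 → posterior Inverse-Gamma(21/4, 8761/160)
obs 9: x=1/2 → posterior Inverse-Gamma(23/4, 8941/160)
obs 10: x=-1/4 → posterior Inverse-Gamma(25/4, 4493/80)
obs 11: x=-1 → posterior Inverse-Gamma(27/4, 4493/80)
obs 12: x=-3 → posterior Inverse-Gamma(29/4, 4653/80)
obs 13: x=-7 → posterior Inverse-Gamma(31/4, 6093/80)

alpha=31/4, beta=6093/80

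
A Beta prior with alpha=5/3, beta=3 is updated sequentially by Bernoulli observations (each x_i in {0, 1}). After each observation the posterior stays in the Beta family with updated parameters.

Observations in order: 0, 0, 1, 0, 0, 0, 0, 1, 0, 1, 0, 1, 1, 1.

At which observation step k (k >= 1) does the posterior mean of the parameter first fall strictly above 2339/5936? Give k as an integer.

obs 1: x=0 → posterior Beta(5/3, 4)
obs 2: x=0 → posterior Beta(5/3, 5)
obs 3: x=1 → posterior Beta(8/3, 5)
obs 4: x=0 → posterior Beta(8/3, 6)
obs 5: x=0 → posterior Beta(8/3, 7)
obs 6: x=0 → posterior Beta(8/3, 8)
obs 7: x=0 → posterior Beta(8/3, 9)
obs 8: x=1 → posterior Beta(11/3, 9)
obs 9: x=0 → posterior Beta(11/3, 10)
obs 10: x=1 → posterior Beta(14/3, 10)
obs 11: x=0 → posterior Beta(14/3, 11)
obs 12: x=1 → posterior Beta(17/3, 11)
obs 13: x=1 → posterior Beta(20/3, 11)
obs 14: x=1 → posterior Beta(23/3, 11)

k = 14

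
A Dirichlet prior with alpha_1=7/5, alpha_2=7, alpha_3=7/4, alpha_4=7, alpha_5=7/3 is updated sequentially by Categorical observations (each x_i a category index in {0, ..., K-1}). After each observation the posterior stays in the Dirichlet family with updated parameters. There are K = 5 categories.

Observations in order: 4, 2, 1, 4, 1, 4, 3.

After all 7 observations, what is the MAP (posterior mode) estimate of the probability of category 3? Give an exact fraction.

obs 1: x=4 → posterior Dirichlet(7/5, 7, 7/4, 7, 10/3)
obs 2: x=2 → posterior Dirichlet(7/5, 7, 11/4, 7, 10/3)
obs 3: x=1 → posterior Dirichlet(7/5, 8, 11/4, 7, 10/3)
obs 4: x=4 → posterior Dirichlet(7/5, 8, 11/4, 7, 13/3)
obs 5: x=1 → posterior Dirichlet(7/5, 9, 11/4, 7, 13/3)
obs 6: x=4 → posterior Dirichlet(7/5, 9, 11/4, 7, 16/3)
obs 7: x=3 → posterior Dirichlet(7/5, 9, 11/4, 8, 16/3)

420/1289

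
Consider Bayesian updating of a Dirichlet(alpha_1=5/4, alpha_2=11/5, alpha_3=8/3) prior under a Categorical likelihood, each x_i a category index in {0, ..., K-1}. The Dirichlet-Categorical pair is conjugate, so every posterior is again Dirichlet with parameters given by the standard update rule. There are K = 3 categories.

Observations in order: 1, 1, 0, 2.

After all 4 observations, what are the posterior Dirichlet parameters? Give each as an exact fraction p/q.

obs 1: x=1 → posterior Dirichlet(5/4, 16/5, 8/3)
obs 2: x=1 → posterior Dirichlet(5/4, 21/5, 8/3)
obs 3: x=0 → posterior Dirichlet(9/4, 21/5, 8/3)
obs 4: x=2 → posterior Dirichlet(9/4, 21/5, 11/3)

alpha_1=9/4, alpha_2=21/5, alpha_3=11/3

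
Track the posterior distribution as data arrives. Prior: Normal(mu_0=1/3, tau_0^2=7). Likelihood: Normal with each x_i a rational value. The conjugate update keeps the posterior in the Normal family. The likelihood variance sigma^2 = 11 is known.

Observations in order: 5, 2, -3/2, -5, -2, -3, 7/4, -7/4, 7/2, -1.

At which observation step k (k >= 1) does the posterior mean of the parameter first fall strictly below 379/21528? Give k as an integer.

k = 5

obs 1: x=5 → posterior Normal(58/27, 77/18)
obs 2: x=2 → posterior Normal(158/75, 77/25)
obs 3: x=-3/2 → posterior Normal(253/192, 77/32)
obs 4: x=-5 → posterior Normal(43/234, 77/39)
obs 5: x=-2 → posterior Normal(-41/276, 77/46)
obs 6: x=-3 → posterior Normal(-167/318, 77/53)
obs 7: x=7/4 → posterior Normal(-187/720, 77/60)
obs 8: x=-7/4 → posterior Normal(-167/402, 77/67)
obs 9: x=7/2 → posterior Normal(-5/111, 77/74)
obs 10: x=-1 → posterior Normal(-31/243, 77/81)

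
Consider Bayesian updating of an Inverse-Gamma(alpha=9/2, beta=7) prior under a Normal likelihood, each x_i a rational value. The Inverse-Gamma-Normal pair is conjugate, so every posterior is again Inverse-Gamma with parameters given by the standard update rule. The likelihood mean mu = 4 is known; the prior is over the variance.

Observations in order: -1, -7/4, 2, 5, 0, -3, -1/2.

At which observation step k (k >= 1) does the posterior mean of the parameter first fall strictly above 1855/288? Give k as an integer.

k = 2

obs 1: x=-1 → posterior Inverse-Gamma(5, 39/2)
obs 2: x=-7/4 → posterior Inverse-Gamma(11/2, 1153/32)
obs 3: x=2 → posterior Inverse-Gamma(6, 1217/32)
obs 4: x=5 → posterior Inverse-Gamma(13/2, 1233/32)
obs 5: x=0 → posterior Inverse-Gamma(7, 1489/32)
obs 6: x=-3 → posterior Inverse-Gamma(15/2, 2273/32)
obs 7: x=-1/2 → posterior Inverse-Gamma(8, 2597/32)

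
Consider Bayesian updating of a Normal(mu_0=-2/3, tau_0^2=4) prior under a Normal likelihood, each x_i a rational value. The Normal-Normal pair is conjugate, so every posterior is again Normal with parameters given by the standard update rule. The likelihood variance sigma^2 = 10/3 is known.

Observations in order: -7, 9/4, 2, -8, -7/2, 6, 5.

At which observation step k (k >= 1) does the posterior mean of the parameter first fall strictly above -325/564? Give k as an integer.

k = 7

obs 1: x=-7 → posterior Normal(-136/33, 20/11)
obs 2: x=9/4 → posterior Normal(-191/102, 20/17)
obs 3: x=2 → posterior Normal(-119/138, 20/23)
obs 4: x=-8 → posterior Normal(-407/174, 20/29)
obs 5: x=-7/2 → posterior Normal(-533/210, 4/7)
obs 6: x=6 → posterior Normal(-317/246, 20/41)
obs 7: x=5 → posterior Normal(-137/282, 20/47)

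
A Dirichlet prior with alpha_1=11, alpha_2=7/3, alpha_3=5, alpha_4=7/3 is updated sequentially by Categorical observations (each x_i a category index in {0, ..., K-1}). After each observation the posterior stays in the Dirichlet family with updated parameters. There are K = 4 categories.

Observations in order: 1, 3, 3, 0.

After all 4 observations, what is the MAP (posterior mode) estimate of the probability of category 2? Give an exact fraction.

obs 1: x=1 → posterior Dirichlet(11, 10/3, 5, 7/3)
obs 2: x=3 → posterior Dirichlet(11, 10/3, 5, 10/3)
obs 3: x=3 → posterior Dirichlet(11, 10/3, 5, 13/3)
obs 4: x=0 → posterior Dirichlet(12, 10/3, 5, 13/3)

6/31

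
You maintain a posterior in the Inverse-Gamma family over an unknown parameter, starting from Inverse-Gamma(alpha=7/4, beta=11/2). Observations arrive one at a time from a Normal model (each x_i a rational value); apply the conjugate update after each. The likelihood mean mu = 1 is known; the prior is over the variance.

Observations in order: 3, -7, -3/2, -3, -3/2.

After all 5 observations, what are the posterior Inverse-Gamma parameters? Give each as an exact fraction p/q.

alpha=17/4, beta=215/4

obs 1: x=3 → posterior Inverse-Gamma(9/4, 15/2)
obs 2: x=-7 → posterior Inverse-Gamma(11/4, 79/2)
obs 3: x=-3/2 → posterior Inverse-Gamma(13/4, 341/8)
obs 4: x=-3 → posterior Inverse-Gamma(15/4, 405/8)
obs 5: x=-3/2 → posterior Inverse-Gamma(17/4, 215/4)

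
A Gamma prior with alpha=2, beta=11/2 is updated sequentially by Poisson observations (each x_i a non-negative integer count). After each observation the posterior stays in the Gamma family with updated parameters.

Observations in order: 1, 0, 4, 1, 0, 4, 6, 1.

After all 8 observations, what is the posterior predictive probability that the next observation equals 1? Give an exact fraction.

obs 1: x=1 → posterior Gamma(3, 13/2)
obs 2: x=0 → posterior Gamma(3, 15/2)
obs 3: x=4 → posterior Gamma(7, 17/2)
obs 4: x=1 → posterior Gamma(8, 19/2)
obs 5: x=0 → posterior Gamma(8, 21/2)
obs 6: x=4 → posterior Gamma(12, 23/2)
obs 7: x=6 → posterior Gamma(18, 25/2)
obs 8: x=1 → posterior Gamma(19, 27/2)

59661630165119101242340313394/176994576151109753197786640401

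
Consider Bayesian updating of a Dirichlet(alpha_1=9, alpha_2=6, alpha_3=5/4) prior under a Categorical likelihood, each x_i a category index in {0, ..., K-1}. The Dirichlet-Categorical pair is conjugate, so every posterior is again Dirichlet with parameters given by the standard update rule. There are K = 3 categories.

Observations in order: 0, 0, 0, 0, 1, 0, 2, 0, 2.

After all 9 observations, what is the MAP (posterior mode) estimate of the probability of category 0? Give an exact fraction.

56/89

obs 1: x=0 → posterior Dirichlet(10, 6, 5/4)
obs 2: x=0 → posterior Dirichlet(11, 6, 5/4)
obs 3: x=0 → posterior Dirichlet(12, 6, 5/4)
obs 4: x=0 → posterior Dirichlet(13, 6, 5/4)
obs 5: x=1 → posterior Dirichlet(13, 7, 5/4)
obs 6: x=0 → posterior Dirichlet(14, 7, 5/4)
obs 7: x=2 → posterior Dirichlet(14, 7, 9/4)
obs 8: x=0 → posterior Dirichlet(15, 7, 9/4)
obs 9: x=2 → posterior Dirichlet(15, 7, 13/4)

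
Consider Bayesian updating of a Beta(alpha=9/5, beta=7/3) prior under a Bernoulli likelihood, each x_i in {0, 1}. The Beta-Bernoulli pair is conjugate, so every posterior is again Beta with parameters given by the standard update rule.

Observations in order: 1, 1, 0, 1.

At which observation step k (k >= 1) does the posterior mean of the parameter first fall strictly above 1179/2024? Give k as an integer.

k = 2

obs 1: x=1 → posterior Beta(14/5, 7/3)
obs 2: x=1 → posterior Beta(19/5, 7/3)
obs 3: x=0 → posterior Beta(19/5, 10/3)
obs 4: x=1 → posterior Beta(24/5, 10/3)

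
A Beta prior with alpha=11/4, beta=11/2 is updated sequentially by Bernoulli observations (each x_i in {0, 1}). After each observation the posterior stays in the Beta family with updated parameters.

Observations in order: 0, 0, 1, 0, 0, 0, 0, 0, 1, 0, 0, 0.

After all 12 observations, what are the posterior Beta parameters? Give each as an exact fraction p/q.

obs 1: x=0 → posterior Beta(11/4, 13/2)
obs 2: x=0 → posterior Beta(11/4, 15/2)
obs 3: x=1 → posterior Beta(15/4, 15/2)
obs 4: x=0 → posterior Beta(15/4, 17/2)
obs 5: x=0 → posterior Beta(15/4, 19/2)
obs 6: x=0 → posterior Beta(15/4, 21/2)
obs 7: x=0 → posterior Beta(15/4, 23/2)
obs 8: x=0 → posterior Beta(15/4, 25/2)
obs 9: x=1 → posterior Beta(19/4, 25/2)
obs 10: x=0 → posterior Beta(19/4, 27/2)
obs 11: x=0 → posterior Beta(19/4, 29/2)
obs 12: x=0 → posterior Beta(19/4, 31/2)

alpha=19/4, beta=31/2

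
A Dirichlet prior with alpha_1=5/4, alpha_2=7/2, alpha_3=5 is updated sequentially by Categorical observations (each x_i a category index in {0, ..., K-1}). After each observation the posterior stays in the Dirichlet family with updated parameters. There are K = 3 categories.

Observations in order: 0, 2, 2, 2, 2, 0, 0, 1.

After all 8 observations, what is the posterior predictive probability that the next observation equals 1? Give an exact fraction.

obs 1: x=0 → posterior Dirichlet(9/4, 7/2, 5)
obs 2: x=2 → posterior Dirichlet(9/4, 7/2, 6)
obs 3: x=2 → posterior Dirichlet(9/4, 7/2, 7)
obs 4: x=2 → posterior Dirichlet(9/4, 7/2, 8)
obs 5: x=2 → posterior Dirichlet(9/4, 7/2, 9)
obs 6: x=0 → posterior Dirichlet(13/4, 7/2, 9)
obs 7: x=0 → posterior Dirichlet(17/4, 7/2, 9)
obs 8: x=1 → posterior Dirichlet(17/4, 9/2, 9)

18/71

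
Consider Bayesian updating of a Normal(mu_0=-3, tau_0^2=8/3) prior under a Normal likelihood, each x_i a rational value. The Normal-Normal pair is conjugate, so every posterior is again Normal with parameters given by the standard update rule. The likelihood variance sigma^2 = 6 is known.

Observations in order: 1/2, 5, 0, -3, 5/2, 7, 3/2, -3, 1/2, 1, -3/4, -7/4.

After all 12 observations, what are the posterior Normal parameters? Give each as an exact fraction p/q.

obs 1: x=1/2 → posterior Normal(-25/13, 24/13)
obs 2: x=5 → posterior Normal(-5/17, 24/17)
obs 3: x=0 → posterior Normal(-5/21, 8/7)
obs 4: x=-3 → posterior Normal(-17/25, 24/25)
obs 5: x=5/2 → posterior Normal(-7/29, 24/29)
obs 6: x=7 → posterior Normal(7/11, 8/11)
obs 7: x=3/2 → posterior Normal(27/37, 24/37)
obs 8: x=-3 → posterior Normal(15/41, 24/41)
obs 9: x=1/2 → posterior Normal(17/45, 8/15)
obs 10: x=1 → posterior Normal(3/7, 24/49)
obs 11: x=-3/4 → posterior Normal(18/53, 24/53)
obs 12: x=-7/4 → posterior Normal(11/57, 8/19)

mu_0=11/57, tau_0^2=8/19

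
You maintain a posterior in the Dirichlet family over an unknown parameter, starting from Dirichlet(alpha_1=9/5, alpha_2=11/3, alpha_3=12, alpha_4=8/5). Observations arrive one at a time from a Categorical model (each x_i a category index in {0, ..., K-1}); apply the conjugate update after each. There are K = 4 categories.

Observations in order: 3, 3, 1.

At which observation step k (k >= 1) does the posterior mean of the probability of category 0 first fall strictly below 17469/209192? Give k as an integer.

k = 3

obs 1: x=3 → posterior Dirichlet(9/5, 11/3, 12, 13/5)
obs 2: x=3 → posterior Dirichlet(9/5, 11/3, 12, 18/5)
obs 3: x=1 → posterior Dirichlet(9/5, 14/3, 12, 18/5)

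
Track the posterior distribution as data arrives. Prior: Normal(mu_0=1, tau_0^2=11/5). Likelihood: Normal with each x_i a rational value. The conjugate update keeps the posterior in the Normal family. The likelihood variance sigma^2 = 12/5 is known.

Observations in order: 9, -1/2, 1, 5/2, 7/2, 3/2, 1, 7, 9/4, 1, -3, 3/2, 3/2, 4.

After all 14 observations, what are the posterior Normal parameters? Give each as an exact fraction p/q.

obs 1: x=9 → posterior Normal(111/23, 132/115)
obs 2: x=-1/2 → posterior Normal(211/68, 66/85)
obs 3: x=1 → posterior Normal(233/90, 44/75)
obs 4: x=5/2 → posterior Normal(18/7, 33/70)
obs 5: x=7/2 → posterior Normal(365/134, 132/335)
obs 6: x=3/2 → posterior Normal(199/78, 22/65)
obs 7: x=1 → posterior Normal(210/89, 132/445)
obs 8: x=7 → posterior Normal(287/100, 33/125)
obs 9: x=9/4 → posterior Normal(1247/444, 44/185)
obs 10: x=1 → posterior Normal(1291/488, 66/305)
obs 11: x=-3 → posterior Normal(61/28, 132/665)
obs 12: x=3/2 → posterior Normal(1225/576, 11/60)
obs 13: x=3/2 → posterior Normal(1291/620, 132/775)
obs 14: x=4 → posterior Normal(1467/664, 66/415)

mu_0=1467/664, tau_0^2=66/415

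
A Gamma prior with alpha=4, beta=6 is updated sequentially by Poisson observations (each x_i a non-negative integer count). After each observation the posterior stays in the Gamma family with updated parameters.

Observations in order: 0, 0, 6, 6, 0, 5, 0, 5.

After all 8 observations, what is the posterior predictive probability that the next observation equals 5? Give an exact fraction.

3325051019685747986177759125700608/106528366240491159260272979736328125

obs 1: x=0 → posterior Gamma(4, 7)
obs 2: x=0 → posterior Gamma(4, 8)
obs 3: x=6 → posterior Gamma(10, 9)
obs 4: x=6 → posterior Gamma(16, 10)
obs 5: x=0 → posterior Gamma(16, 11)
obs 6: x=5 → posterior Gamma(21, 12)
obs 7: x=0 → posterior Gamma(21, 13)
obs 8: x=5 → posterior Gamma(26, 14)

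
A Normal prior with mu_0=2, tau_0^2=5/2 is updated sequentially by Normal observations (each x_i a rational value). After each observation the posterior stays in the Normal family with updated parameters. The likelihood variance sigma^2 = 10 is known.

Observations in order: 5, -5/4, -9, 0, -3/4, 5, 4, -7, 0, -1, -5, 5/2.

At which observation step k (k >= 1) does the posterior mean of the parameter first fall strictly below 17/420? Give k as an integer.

k = 11

obs 1: x=5 → posterior Normal(13/5, 2)
obs 2: x=-5/4 → posterior Normal(47/24, 5/3)
obs 3: x=-9 → posterior Normal(11/28, 10/7)
obs 4: x=0 → posterior Normal(11/32, 5/4)
obs 5: x=-3/4 → posterior Normal(2/9, 10/9)
obs 6: x=5 → posterior Normal(7/10, 1)
obs 7: x=4 → posterior Normal(1, 10/11)
obs 8: x=-7 → posterior Normal(1/3, 5/6)
obs 9: x=0 → posterior Normal(4/13, 10/13)
obs 10: x=-1 → posterior Normal(3/14, 5/7)
obs 11: x=-5 → posterior Normal(-2/15, 2/3)
obs 12: x=5/2 → posterior Normal(1/32, 5/8)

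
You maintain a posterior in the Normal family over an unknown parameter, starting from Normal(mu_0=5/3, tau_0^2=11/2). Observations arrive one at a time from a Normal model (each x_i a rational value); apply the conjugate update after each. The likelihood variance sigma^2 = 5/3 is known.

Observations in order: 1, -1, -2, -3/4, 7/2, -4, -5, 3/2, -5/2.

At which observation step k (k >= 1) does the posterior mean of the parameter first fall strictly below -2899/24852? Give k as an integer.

k = 3

obs 1: x=1 → posterior Normal(149/129, 55/43)
obs 2: x=-1 → posterior Normal(25/114, 55/76)
obs 3: x=-2 → posterior Normal(-148/327, 55/109)
obs 4: x=-3/4 → posterior Normal(-889/1704, 55/142)
obs 5: x=7/2 → posterior Normal(71/300, 11/35)
obs 6: x=-4 → posterior Normal(-1087/2496, 55/208)
obs 7: x=-5 → posterior Normal(-3067/2892, 55/241)
obs 8: x=3/2 → posterior Normal(-2473/3288, 55/274)
obs 9: x=-5/2 → posterior Normal(-3463/3684, 55/307)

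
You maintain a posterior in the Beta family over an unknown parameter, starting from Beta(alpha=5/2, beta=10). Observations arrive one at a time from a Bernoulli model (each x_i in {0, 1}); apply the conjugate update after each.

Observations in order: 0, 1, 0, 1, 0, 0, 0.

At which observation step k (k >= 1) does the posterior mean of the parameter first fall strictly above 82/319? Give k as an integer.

obs 1: x=0 → posterior Beta(5/2, 11)
obs 2: x=1 → posterior Beta(7/2, 11)
obs 3: x=0 → posterior Beta(7/2, 12)
obs 4: x=1 → posterior Beta(9/2, 12)
obs 5: x=0 → posterior Beta(9/2, 13)
obs 6: x=0 → posterior Beta(9/2, 14)
obs 7: x=0 → posterior Beta(9/2, 15)

k = 4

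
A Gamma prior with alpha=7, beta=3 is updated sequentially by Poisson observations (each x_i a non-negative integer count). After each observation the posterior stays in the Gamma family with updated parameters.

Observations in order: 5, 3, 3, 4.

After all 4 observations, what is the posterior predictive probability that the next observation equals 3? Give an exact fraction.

obs 1: x=5 → posterior Gamma(12, 4)
obs 2: x=3 → posterior Gamma(15, 5)
obs 3: x=3 → posterior Gamma(18, 6)
obs 4: x=4 → posterior Gamma(22, 7)

989184725291495976397/4722366482869645213696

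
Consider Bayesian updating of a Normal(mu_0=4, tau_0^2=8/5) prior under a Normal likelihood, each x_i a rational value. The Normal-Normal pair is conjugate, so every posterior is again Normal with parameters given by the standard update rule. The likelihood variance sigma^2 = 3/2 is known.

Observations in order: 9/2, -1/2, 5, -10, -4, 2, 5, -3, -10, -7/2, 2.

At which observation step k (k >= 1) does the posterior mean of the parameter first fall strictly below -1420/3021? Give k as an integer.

k = 9

obs 1: x=9/2 → posterior Normal(132/31, 24/31)
obs 2: x=-1/2 → posterior Normal(124/47, 24/47)
obs 3: x=5 → posterior Normal(68/21, 8/21)
obs 4: x=-10 → posterior Normal(44/79, 24/79)
obs 5: x=-4 → posterior Normal(-4/19, 24/95)
obs 6: x=2 → posterior Normal(4/37, 8/37)
obs 7: x=5 → posterior Normal(92/127, 24/127)
obs 8: x=-3 → posterior Normal(4/13, 24/143)
obs 9: x=-10 → posterior Normal(-116/159, 8/53)
obs 10: x=-7/2 → posterior Normal(-172/175, 24/175)
obs 11: x=2 → posterior Normal(-140/191, 24/191)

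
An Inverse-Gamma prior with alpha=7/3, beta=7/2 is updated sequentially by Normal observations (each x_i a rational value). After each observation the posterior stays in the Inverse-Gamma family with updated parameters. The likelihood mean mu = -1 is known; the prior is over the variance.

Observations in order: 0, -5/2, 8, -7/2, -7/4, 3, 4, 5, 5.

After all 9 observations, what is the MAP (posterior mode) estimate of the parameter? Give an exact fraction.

obs 1: x=0 → posterior Inverse-Gamma(17/6, 4)
obs 2: x=-5/2 → posterior Inverse-Gamma(10/3, 41/8)
obs 3: x=8 → posterior Inverse-Gamma(23/6, 365/8)
obs 4: x=-7/2 → posterior Inverse-Gamma(13/3, 195/4)
obs 5: x=-7/4 → posterior Inverse-Gamma(29/6, 1569/32)
obs 6: x=3 → posterior Inverse-Gamma(16/3, 1825/32)
obs 7: x=4 → posterior Inverse-Gamma(35/6, 2225/32)
obs 8: x=5 → posterior Inverse-Gamma(19/3, 2801/32)
obs 9: x=5 → posterior Inverse-Gamma(41/6, 3377/32)

10131/752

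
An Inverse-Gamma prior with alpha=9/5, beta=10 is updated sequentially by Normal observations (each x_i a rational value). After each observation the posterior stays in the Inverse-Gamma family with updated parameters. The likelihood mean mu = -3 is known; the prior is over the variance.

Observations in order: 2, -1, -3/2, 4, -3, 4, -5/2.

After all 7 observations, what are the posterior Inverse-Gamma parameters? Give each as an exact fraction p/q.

obs 1: x=2 → posterior Inverse-Gamma(23/10, 45/2)
obs 2: x=-1 → posterior Inverse-Gamma(14/5, 49/2)
obs 3: x=-3/2 → posterior Inverse-Gamma(33/10, 205/8)
obs 4: x=4 → posterior Inverse-Gamma(19/5, 401/8)
obs 5: x=-3 → posterior Inverse-Gamma(43/10, 401/8)
obs 6: x=4 → posterior Inverse-Gamma(24/5, 597/8)
obs 7: x=-5/2 → posterior Inverse-Gamma(53/10, 299/4)

alpha=53/10, beta=299/4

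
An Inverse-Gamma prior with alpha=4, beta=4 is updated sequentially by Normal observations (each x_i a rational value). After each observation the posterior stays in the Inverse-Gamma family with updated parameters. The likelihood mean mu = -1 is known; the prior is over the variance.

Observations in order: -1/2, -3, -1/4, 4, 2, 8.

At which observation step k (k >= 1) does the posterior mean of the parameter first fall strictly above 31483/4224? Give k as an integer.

k = 6

obs 1: x=-1/2 → posterior Inverse-Gamma(9/2, 33/8)
obs 2: x=-3 → posterior Inverse-Gamma(5, 49/8)
obs 3: x=-1/4 → posterior Inverse-Gamma(11/2, 205/32)
obs 4: x=4 → posterior Inverse-Gamma(6, 605/32)
obs 5: x=2 → posterior Inverse-Gamma(13/2, 749/32)
obs 6: x=8 → posterior Inverse-Gamma(7, 2045/32)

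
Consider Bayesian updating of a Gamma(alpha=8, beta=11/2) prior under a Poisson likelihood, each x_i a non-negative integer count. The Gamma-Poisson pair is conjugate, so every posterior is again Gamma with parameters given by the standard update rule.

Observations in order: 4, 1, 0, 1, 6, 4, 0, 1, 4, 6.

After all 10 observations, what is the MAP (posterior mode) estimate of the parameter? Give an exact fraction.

68/31

obs 1: x=4 → posterior Gamma(12, 13/2)
obs 2: x=1 → posterior Gamma(13, 15/2)
obs 3: x=0 → posterior Gamma(13, 17/2)
obs 4: x=1 → posterior Gamma(14, 19/2)
obs 5: x=6 → posterior Gamma(20, 21/2)
obs 6: x=4 → posterior Gamma(24, 23/2)
obs 7: x=0 → posterior Gamma(24, 25/2)
obs 8: x=1 → posterior Gamma(25, 27/2)
obs 9: x=4 → posterior Gamma(29, 29/2)
obs 10: x=6 → posterior Gamma(35, 31/2)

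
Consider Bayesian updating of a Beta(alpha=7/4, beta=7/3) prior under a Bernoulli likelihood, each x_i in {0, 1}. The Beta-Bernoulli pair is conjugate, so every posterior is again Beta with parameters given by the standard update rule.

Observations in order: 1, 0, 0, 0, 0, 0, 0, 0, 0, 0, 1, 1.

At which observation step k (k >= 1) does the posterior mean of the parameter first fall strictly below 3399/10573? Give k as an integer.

obs 1: x=1 → posterior Beta(11/4, 7/3)
obs 2: x=0 → posterior Beta(11/4, 10/3)
obs 3: x=0 → posterior Beta(11/4, 13/3)
obs 4: x=0 → posterior Beta(11/4, 16/3)
obs 5: x=0 → posterior Beta(11/4, 19/3)
obs 6: x=0 → posterior Beta(11/4, 22/3)
obs 7: x=0 → posterior Beta(11/4, 25/3)
obs 8: x=0 → posterior Beta(11/4, 28/3)
obs 9: x=0 → posterior Beta(11/4, 31/3)
obs 10: x=0 → posterior Beta(11/4, 34/3)
obs 11: x=1 → posterior Beta(15/4, 34/3)
obs 12: x=1 → posterior Beta(19/4, 34/3)

k = 5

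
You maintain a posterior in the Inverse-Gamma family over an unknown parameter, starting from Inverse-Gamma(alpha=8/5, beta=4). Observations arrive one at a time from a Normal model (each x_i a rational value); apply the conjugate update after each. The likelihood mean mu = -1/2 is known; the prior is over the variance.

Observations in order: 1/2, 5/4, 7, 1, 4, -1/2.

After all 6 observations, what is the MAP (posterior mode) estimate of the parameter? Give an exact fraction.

7265/896

obs 1: x=1/2 → posterior Inverse-Gamma(21/10, 9/2)
obs 2: x=5/4 → posterior Inverse-Gamma(13/5, 193/32)
obs 3: x=7 → posterior Inverse-Gamma(31/10, 1093/32)
obs 4: x=1 → posterior Inverse-Gamma(18/5, 1129/32)
obs 5: x=4 → posterior Inverse-Gamma(41/10, 1453/32)
obs 6: x=-1/2 → posterior Inverse-Gamma(23/5, 1453/32)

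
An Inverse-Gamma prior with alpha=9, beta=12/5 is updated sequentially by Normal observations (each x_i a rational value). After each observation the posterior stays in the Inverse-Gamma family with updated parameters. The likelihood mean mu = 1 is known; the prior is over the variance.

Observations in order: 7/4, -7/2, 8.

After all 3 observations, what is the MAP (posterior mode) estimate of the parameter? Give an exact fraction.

obs 1: x=7/4 → posterior Inverse-Gamma(19/2, 429/160)
obs 2: x=-7/2 → posterior Inverse-Gamma(10, 2049/160)
obs 3: x=8 → posterior Inverse-Gamma(21/2, 5969/160)

5969/1840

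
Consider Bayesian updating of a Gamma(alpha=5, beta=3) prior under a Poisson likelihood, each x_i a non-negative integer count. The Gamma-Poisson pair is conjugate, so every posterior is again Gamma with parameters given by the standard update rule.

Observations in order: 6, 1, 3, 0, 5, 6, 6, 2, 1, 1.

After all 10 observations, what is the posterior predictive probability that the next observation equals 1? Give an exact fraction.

113815966974573124658425401728653107695769/637789446602651205362290804316554894770176

obs 1: x=6 → posterior Gamma(11, 4)
obs 2: x=1 → posterior Gamma(12, 5)
obs 3: x=3 → posterior Gamma(15, 6)
obs 4: x=0 → posterior Gamma(15, 7)
obs 5: x=5 → posterior Gamma(20, 8)
obs 6: x=6 → posterior Gamma(26, 9)
obs 7: x=6 → posterior Gamma(32, 10)
obs 8: x=2 → posterior Gamma(34, 11)
obs 9: x=1 → posterior Gamma(35, 12)
obs 10: x=1 → posterior Gamma(36, 13)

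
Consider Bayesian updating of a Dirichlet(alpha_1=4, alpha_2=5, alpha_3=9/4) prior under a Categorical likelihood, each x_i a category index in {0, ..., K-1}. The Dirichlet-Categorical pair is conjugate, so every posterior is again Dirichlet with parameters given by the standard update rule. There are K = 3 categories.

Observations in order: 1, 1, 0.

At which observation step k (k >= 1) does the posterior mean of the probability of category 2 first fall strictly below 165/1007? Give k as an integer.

obs 1: x=1 → posterior Dirichlet(4, 6, 9/4)
obs 2: x=1 → posterior Dirichlet(4, 7, 9/4)
obs 3: x=0 → posterior Dirichlet(5, 7, 9/4)

k = 3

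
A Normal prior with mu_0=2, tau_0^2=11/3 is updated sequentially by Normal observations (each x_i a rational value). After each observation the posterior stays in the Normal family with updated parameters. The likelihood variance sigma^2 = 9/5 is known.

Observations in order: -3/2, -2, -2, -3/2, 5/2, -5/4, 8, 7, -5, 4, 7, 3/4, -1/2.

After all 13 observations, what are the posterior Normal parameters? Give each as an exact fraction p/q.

mu_0=259/212, tau_0^2=99/742

obs 1: x=-3/2 → posterior Normal(-57/164, 99/82)
obs 2: x=-2 → posterior Normal(-277/274, 99/137)
obs 3: x=-2 → posterior Normal(-497/384, 33/64)
obs 4: x=-3/2 → posterior Normal(-331/247, 99/247)
obs 5: x=5/2 → posterior Normal(-387/604, 99/302)
obs 6: x=-5/4 → posterior Normal(-1049/1428, 33/119)
obs 7: x=8 → posterior Normal(711/1648, 99/412)
obs 8: x=7 → posterior Normal(2251/1868, 99/467)
obs 9: x=-5 → posterior Normal(1151/2088, 11/58)
obs 10: x=4 → posterior Normal(2031/2308, 99/577)
obs 11: x=7 → posterior Normal(3571/2528, 99/632)
obs 12: x=3/4 → posterior Normal(934/687, 33/229)
obs 13: x=-1/2 → posterior Normal(259/212, 99/742)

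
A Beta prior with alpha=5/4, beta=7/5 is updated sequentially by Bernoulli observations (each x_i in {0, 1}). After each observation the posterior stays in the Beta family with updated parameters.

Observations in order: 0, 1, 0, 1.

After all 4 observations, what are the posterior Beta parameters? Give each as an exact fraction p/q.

alpha=13/4, beta=17/5

obs 1: x=0 → posterior Beta(5/4, 12/5)
obs 2: x=1 → posterior Beta(9/4, 12/5)
obs 3: x=0 → posterior Beta(9/4, 17/5)
obs 4: x=1 → posterior Beta(13/4, 17/5)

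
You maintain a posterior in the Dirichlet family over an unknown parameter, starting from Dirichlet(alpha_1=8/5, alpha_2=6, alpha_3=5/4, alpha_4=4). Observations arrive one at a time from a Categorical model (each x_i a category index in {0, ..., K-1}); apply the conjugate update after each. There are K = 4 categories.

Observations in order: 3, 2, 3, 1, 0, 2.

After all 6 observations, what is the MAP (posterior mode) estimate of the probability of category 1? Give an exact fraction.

40/99

obs 1: x=3 → posterior Dirichlet(8/5, 6, 5/4, 5)
obs 2: x=2 → posterior Dirichlet(8/5, 6, 9/4, 5)
obs 3: x=3 → posterior Dirichlet(8/5, 6, 9/4, 6)
obs 4: x=1 → posterior Dirichlet(8/5, 7, 9/4, 6)
obs 5: x=0 → posterior Dirichlet(13/5, 7, 9/4, 6)
obs 6: x=2 → posterior Dirichlet(13/5, 7, 13/4, 6)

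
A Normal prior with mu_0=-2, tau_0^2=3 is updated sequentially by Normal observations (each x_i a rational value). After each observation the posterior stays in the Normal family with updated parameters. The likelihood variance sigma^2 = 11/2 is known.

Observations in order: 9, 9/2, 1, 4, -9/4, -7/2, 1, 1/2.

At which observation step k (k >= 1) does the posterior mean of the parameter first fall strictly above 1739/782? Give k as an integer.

k = 2

obs 1: x=9 → posterior Normal(32/17, 33/17)
obs 2: x=9/2 → posterior Normal(59/23, 33/23)
obs 3: x=1 → posterior Normal(65/29, 33/29)
obs 4: x=4 → posterior Normal(89/35, 33/35)
obs 5: x=-9/4 → posterior Normal(151/82, 33/41)
obs 6: x=-7/2 → posterior Normal(109/94, 33/47)
obs 7: x=1 → posterior Normal(121/106, 33/53)
obs 8: x=1/2 → posterior Normal(127/118, 33/59)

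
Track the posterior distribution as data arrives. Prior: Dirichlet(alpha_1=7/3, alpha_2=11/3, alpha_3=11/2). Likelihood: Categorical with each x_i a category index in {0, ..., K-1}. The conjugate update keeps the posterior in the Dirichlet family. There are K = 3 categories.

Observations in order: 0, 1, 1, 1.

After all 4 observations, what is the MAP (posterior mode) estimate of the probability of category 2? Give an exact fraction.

obs 1: x=0 → posterior Dirichlet(10/3, 11/3, 11/2)
obs 2: x=1 → posterior Dirichlet(10/3, 14/3, 11/2)
obs 3: x=1 → posterior Dirichlet(10/3, 17/3, 11/2)
obs 4: x=1 → posterior Dirichlet(10/3, 20/3, 11/2)

9/25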